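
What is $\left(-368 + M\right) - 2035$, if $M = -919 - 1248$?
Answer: $-4570$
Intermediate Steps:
$M = -2167$
$\left(-368 + M\right) - 2035 = \left(-368 - 2167\right) - 2035 = -2535 - 2035 = -4570$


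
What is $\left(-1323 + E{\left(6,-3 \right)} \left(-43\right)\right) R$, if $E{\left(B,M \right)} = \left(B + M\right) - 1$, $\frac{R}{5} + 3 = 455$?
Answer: $-3184340$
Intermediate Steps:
$R = 2260$ ($R = -15 + 5 \cdot 455 = -15 + 2275 = 2260$)
$E{\left(B,M \right)} = -1 + B + M$
$\left(-1323 + E{\left(6,-3 \right)} \left(-43\right)\right) R = \left(-1323 + \left(-1 + 6 - 3\right) \left(-43\right)\right) 2260 = \left(-1323 + 2 \left(-43\right)\right) 2260 = \left(-1323 - 86\right) 2260 = \left(-1409\right) 2260 = -3184340$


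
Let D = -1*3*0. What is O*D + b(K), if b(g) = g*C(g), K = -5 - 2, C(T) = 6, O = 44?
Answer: -42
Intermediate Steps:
K = -7
b(g) = 6*g (b(g) = g*6 = 6*g)
D = 0 (D = -3*0 = 0)
O*D + b(K) = 44*0 + 6*(-7) = 0 - 42 = -42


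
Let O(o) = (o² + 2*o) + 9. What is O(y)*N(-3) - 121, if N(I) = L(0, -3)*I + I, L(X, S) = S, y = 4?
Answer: 77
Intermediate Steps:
O(o) = 9 + o² + 2*o
N(I) = -2*I (N(I) = -3*I + I = -2*I)
O(y)*N(-3) - 121 = (9 + 4² + 2*4)*(-2*(-3)) - 121 = (9 + 16 + 8)*6 - 121 = 33*6 - 121 = 198 - 121 = 77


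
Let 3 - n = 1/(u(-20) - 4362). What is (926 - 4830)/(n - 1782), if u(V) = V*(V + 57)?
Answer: 19918208/9076457 ≈ 2.1945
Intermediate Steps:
u(V) = V*(57 + V)
n = 15307/5102 (n = 3 - 1/(-20*(57 - 20) - 4362) = 3 - 1/(-20*37 - 4362) = 3 - 1/(-740 - 4362) = 3 - 1/(-5102) = 3 - 1*(-1/5102) = 3 + 1/5102 = 15307/5102 ≈ 3.0002)
(926 - 4830)/(n - 1782) = (926 - 4830)/(15307/5102 - 1782) = -3904/(-9076457/5102) = -3904*(-5102/9076457) = 19918208/9076457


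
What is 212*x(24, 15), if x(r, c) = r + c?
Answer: 8268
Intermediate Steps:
x(r, c) = c + r
212*x(24, 15) = 212*(15 + 24) = 212*39 = 8268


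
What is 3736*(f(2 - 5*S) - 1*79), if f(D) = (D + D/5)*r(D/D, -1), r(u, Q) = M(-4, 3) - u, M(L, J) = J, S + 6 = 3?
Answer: -713576/5 ≈ -1.4272e+5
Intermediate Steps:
S = -3 (S = -6 + 3 = -3)
r(u, Q) = 3 - u
f(D) = 12*D/5 (f(D) = (D + D/5)*(3 - D/D) = (D + D*(1/5))*(3 - 1*1) = (D + D/5)*(3 - 1) = (6*D/5)*2 = 12*D/5)
3736*(f(2 - 5*S) - 1*79) = 3736*(12*(2 - 5*(-3))/5 - 1*79) = 3736*(12*(2 + 15)/5 - 79) = 3736*((12/5)*17 - 79) = 3736*(204/5 - 79) = 3736*(-191/5) = -713576/5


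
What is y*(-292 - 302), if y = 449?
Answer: -266706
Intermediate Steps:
y*(-292 - 302) = 449*(-292 - 302) = 449*(-594) = -266706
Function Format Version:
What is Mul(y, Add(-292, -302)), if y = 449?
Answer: -266706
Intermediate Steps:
Mul(y, Add(-292, -302)) = Mul(449, Add(-292, -302)) = Mul(449, -594) = -266706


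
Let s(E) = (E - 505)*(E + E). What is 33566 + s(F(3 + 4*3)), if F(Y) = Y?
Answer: 18866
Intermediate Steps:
s(E) = 2*E*(-505 + E) (s(E) = (-505 + E)*(2*E) = 2*E*(-505 + E))
33566 + s(F(3 + 4*3)) = 33566 + 2*(3 + 4*3)*(-505 + (3 + 4*3)) = 33566 + 2*(3 + 12)*(-505 + (3 + 12)) = 33566 + 2*15*(-505 + 15) = 33566 + 2*15*(-490) = 33566 - 14700 = 18866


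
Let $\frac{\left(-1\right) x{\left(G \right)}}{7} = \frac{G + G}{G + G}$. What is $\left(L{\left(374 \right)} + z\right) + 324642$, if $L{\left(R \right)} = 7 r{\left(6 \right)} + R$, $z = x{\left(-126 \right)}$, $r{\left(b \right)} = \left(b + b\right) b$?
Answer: $325513$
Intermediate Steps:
$r{\left(b \right)} = 2 b^{2}$ ($r{\left(b \right)} = 2 b b = 2 b^{2}$)
$x{\left(G \right)} = -7$ ($x{\left(G \right)} = - 7 \frac{G + G}{G + G} = - 7 \frac{2 G}{2 G} = - 7 \cdot 2 G \frac{1}{2 G} = \left(-7\right) 1 = -7$)
$z = -7$
$L{\left(R \right)} = 504 + R$ ($L{\left(R \right)} = 7 \cdot 2 \cdot 6^{2} + R = 7 \cdot 2 \cdot 36 + R = 7 \cdot 72 + R = 504 + R$)
$\left(L{\left(374 \right)} + z\right) + 324642 = \left(\left(504 + 374\right) - 7\right) + 324642 = \left(878 - 7\right) + 324642 = 871 + 324642 = 325513$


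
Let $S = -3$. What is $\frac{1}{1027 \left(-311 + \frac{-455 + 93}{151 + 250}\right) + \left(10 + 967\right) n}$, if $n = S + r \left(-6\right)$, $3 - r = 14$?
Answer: $- \frac{401}{103768020} \approx -3.8644 \cdot 10^{-6}$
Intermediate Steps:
$r = -11$ ($r = 3 - 14 = -11$)
$n = 63$ ($n = -3 - -66 = -3 + 66 = 63$)
$\frac{1}{1027 \left(-311 + \frac{-455 + 93}{151 + 250}\right) + \left(10 + 967\right) n} = \frac{1}{1027 \left(-311 + \frac{-455 + 93}{151 + 250}\right) + \left(10 + 967\right) 63} = \frac{1}{1027 \left(-311 - \frac{362}{401}\right) + 977 \cdot 63} = \frac{1}{1027 \left(-311 - \frac{362}{401}\right) + 61551} = \frac{1}{1027 \left(- \frac{125073}{401}\right) + 61551} = \frac{1}{- \frac{128449971}{401} + 61551} = \frac{1}{- \frac{103768020}{401}} = - \frac{401}{103768020}$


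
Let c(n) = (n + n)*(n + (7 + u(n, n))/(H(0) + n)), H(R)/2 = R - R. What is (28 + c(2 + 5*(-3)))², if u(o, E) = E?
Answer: 125316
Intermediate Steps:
H(R) = 0 (H(R) = 2*(R - R) = 2*0 = 0)
c(n) = 2*n*(n + (7 + n)/n) (c(n) = (n + n)*(n + (7 + n)/(0 + n)) = (2*n)*(n + (7 + n)/n) = 2*n*(n + (7 + n)/n))
(28 + c(2 + 5*(-3)))² = (28 + (14 + 2*(2 + 5*(-3)) + 2*(2 + 5*(-3))²))² = (28 + (14 + 2*(2 - 15) + 2*(2 - 15)²))² = (28 + (14 + 2*(-13) + 2*(-13)²))² = (28 + (14 - 26 + 2*169))² = (28 + (14 - 26 + 338))² = (28 + 326)² = 354² = 125316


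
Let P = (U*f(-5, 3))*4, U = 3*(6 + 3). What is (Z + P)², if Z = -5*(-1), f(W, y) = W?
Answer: 286225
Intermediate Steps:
U = 27 (U = 3*9 = 27)
Z = 5
P = -540 (P = (27*(-5))*4 = -135*4 = -540)
(Z + P)² = (5 - 540)² = (-535)² = 286225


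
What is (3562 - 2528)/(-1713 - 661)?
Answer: -517/1187 ≈ -0.43555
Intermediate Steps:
(3562 - 2528)/(-1713 - 661) = 1034/(-2374) = 1034*(-1/2374) = -517/1187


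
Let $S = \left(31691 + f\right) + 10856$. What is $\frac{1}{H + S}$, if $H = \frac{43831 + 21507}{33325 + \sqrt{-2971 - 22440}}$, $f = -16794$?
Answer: $\frac{1727023959}{44479433993914} + \frac{359 i \sqrt{25411}}{4047628493446174} \approx 3.8827 \cdot 10^{-5} + 1.4139 \cdot 10^{-11} i$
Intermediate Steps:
$H = \frac{65338}{33325 + i \sqrt{25411}}$ ($H = \frac{65338}{33325 + \sqrt{-25411}} = \frac{65338}{33325 + i \sqrt{25411}} \approx 1.9606 - 0.0093783 i$)
$S = 25753$ ($S = \left(31691 - 16794\right) + 10856 = 14897 + 10856 = 25753$)
$\frac{1}{H + S} = \frac{1}{\left(\frac{1088694425}{555290518} - \frac{32669 i \sqrt{25411}}{555290518}\right) + 25753} = \frac{1}{\frac{14301485404479}{555290518} - \frac{32669 i \sqrt{25411}}{555290518}}$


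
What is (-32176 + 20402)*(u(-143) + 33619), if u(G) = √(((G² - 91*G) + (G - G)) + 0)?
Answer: -395830106 - 459186*√22 ≈ -3.9798e+8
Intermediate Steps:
u(G) = √(G² - 91*G) (u(G) = √(((G² - 91*G) + 0) + 0) = √((G² - 91*G) + 0) = √(G² - 91*G))
(-32176 + 20402)*(u(-143) + 33619) = (-32176 + 20402)*(√(-143*(-91 - 143)) + 33619) = -11774*(√(-143*(-234)) + 33619) = -11774*(√33462 + 33619) = -11774*(39*√22 + 33619) = -11774*(33619 + 39*√22) = -395830106 - 459186*√22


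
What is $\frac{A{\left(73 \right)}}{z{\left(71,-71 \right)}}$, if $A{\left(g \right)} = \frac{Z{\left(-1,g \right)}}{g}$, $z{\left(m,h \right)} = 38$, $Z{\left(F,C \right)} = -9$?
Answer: $- \frac{9}{2774} \approx -0.0032444$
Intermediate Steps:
$A{\left(g \right)} = - \frac{9}{g}$
$\frac{A{\left(73 \right)}}{z{\left(71,-71 \right)}} = \frac{\left(-9\right) \frac{1}{73}}{38} = \left(-9\right) \frac{1}{73} \cdot \frac{1}{38} = \left(- \frac{9}{73}\right) \frac{1}{38} = - \frac{9}{2774}$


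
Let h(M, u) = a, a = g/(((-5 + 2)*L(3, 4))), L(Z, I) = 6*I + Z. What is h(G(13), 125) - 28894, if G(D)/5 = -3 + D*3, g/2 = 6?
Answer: -780142/27 ≈ -28894.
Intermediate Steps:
L(Z, I) = Z + 6*I
g = 12 (g = 2*6 = 12)
G(D) = -15 + 15*D (G(D) = 5*(-3 + D*3) = 5*(-3 + 3*D) = -15 + 15*D)
a = -4/27 (a = 12/(((-5 + 2)*(3 + 6*4))) = 12/((-3*(3 + 24))) = 12/((-3*27)) = 12/(-81) = 12*(-1/81) = -4/27 ≈ -0.14815)
h(M, u) = -4/27
h(G(13), 125) - 28894 = -4/27 - 28894 = -780142/27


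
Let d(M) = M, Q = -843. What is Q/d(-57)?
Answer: 281/19 ≈ 14.789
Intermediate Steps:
Q/d(-57) = -843/(-57) = -843*(-1/57) = 281/19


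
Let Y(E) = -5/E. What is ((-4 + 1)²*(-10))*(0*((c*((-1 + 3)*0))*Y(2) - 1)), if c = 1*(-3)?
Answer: 0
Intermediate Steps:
c = -3
((-4 + 1)²*(-10))*(0*((c*((-1 + 3)*0))*Y(2) - 1)) = ((-4 + 1)²*(-10))*(0*((-3*(-1 + 3)*0)*(-5/2) - 1)) = ((-3)²*(-10))*(0*((-6*0)*(-5*½) - 1)) = (9*(-10))*(0*(-3*0*(-5/2) - 1)) = -0*(0*(-5/2) - 1) = -0*(0 - 1) = -0*(-1) = -90*0 = 0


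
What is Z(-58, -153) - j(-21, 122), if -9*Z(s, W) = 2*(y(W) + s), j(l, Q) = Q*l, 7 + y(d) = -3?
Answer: 23194/9 ≈ 2577.1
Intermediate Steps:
y(d) = -10 (y(d) = -7 - 3 = -10)
Z(s, W) = 20/9 - 2*s/9 (Z(s, W) = -2*(-10 + s)/9 = -(-20 + 2*s)/9 = 20/9 - 2*s/9)
Z(-58, -153) - j(-21, 122) = (20/9 - 2/9*(-58)) - 122*(-21) = (20/9 + 116/9) - 1*(-2562) = 136/9 + 2562 = 23194/9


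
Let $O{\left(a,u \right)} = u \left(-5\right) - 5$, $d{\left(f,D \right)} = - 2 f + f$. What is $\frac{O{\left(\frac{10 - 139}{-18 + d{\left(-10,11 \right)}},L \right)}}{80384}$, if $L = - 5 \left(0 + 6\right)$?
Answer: $\frac{145}{80384} \approx 0.0018038$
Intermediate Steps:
$d{\left(f,D \right)} = - f$
$L = -30$ ($L = \left(-5\right) 6 = -30$)
$O{\left(a,u \right)} = -5 - 5 u$ ($O{\left(a,u \right)} = - 5 u - 5 = -5 - 5 u$)
$\frac{O{\left(\frac{10 - 139}{-18 + d{\left(-10,11 \right)}},L \right)}}{80384} = \frac{-5 - -150}{80384} = \left(-5 + 150\right) \frac{1}{80384} = 145 \cdot \frac{1}{80384} = \frac{145}{80384}$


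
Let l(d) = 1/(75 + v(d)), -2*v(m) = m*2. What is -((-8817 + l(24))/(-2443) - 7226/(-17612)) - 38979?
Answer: -359418838573/9219882 ≈ -38983.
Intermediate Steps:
v(m) = -m (v(m) = -m*2/2 = -m)
l(d) = 1/(75 - d)
-((-8817 + l(24))/(-2443) - 7226/(-17612)) - 38979 = -((-8817 - 1/(-75 + 24))/(-2443) - 7226/(-17612)) - 38979 = -((-8817 - 1/(-51))*(-1/2443) - 7226*(-1/17612)) - 38979 = -((-8817 - 1*(-1/51))*(-1/2443) + 3613/8806) - 38979 = -((-8817 + 1/51)*(-1/2443) + 3613/8806) - 38979 = -(-449666/51*(-1/2443) + 3613/8806) - 38979 = -(64238/17799 + 3613/8806) - 38979 = -1*37058095/9219882 - 38979 = -37058095/9219882 - 38979 = -359418838573/9219882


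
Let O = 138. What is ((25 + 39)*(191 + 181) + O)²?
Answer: 573410916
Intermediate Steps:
((25 + 39)*(191 + 181) + O)² = ((25 + 39)*(191 + 181) + 138)² = (64*372 + 138)² = (23808 + 138)² = 23946² = 573410916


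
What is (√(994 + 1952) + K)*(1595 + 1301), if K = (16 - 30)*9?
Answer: -364896 + 2896*√2946 ≈ -2.0771e+5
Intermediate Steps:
K = -126 (K = -14*9 = -126)
(√(994 + 1952) + K)*(1595 + 1301) = (√(994 + 1952) - 126)*(1595 + 1301) = (√2946 - 126)*2896 = (-126 + √2946)*2896 = -364896 + 2896*√2946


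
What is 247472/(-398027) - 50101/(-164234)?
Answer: -2957395103/9338509474 ≈ -0.31669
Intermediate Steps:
247472/(-398027) - 50101/(-164234) = 247472*(-1/398027) - 50101*(-1/164234) = -247472/398027 + 50101/164234 = -2957395103/9338509474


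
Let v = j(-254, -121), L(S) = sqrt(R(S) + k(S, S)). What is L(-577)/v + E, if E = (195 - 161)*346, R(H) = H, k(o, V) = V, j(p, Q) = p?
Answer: 11764 - I*sqrt(1154)/254 ≈ 11764.0 - 0.13374*I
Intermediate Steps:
L(S) = sqrt(2)*sqrt(S) (L(S) = sqrt(S + S) = sqrt(2*S) = sqrt(2)*sqrt(S))
v = -254
E = 11764 (E = 34*346 = 11764)
L(-577)/v + E = (sqrt(2)*sqrt(-577))/(-254) + 11764 = (sqrt(2)*(I*sqrt(577)))*(-1/254) + 11764 = (I*sqrt(1154))*(-1/254) + 11764 = -I*sqrt(1154)/254 + 11764 = 11764 - I*sqrt(1154)/254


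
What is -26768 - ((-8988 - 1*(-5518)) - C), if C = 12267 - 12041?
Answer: -23072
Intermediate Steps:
C = 226
-26768 - ((-8988 - 1*(-5518)) - C) = -26768 - ((-8988 - 1*(-5518)) - 1*226) = -26768 - ((-8988 + 5518) - 226) = -26768 - (-3470 - 226) = -26768 - 1*(-3696) = -26768 + 3696 = -23072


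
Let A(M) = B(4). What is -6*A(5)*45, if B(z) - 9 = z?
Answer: -3510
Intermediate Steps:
B(z) = 9 + z
A(M) = 13 (A(M) = 9 + 4 = 13)
-6*A(5)*45 = -6*13*45 = -78*45 = -3510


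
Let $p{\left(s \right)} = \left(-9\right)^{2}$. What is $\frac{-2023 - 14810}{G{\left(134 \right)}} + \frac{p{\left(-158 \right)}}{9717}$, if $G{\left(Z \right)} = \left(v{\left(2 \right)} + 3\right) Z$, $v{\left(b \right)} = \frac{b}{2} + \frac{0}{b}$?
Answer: $- \frac{54507615}{1736104} \approx -31.397$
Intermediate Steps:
$v{\left(b \right)} = \frac{b}{2}$ ($v{\left(b \right)} = b \frac{1}{2} + 0 = \frac{b}{2} + 0 = \frac{b}{2}$)
$G{\left(Z \right)} = 4 Z$ ($G{\left(Z \right)} = \left(\frac{1}{2} \cdot 2 + 3\right) Z = \left(1 + 3\right) Z = 4 Z$)
$p{\left(s \right)} = 81$
$\frac{-2023 - 14810}{G{\left(134 \right)}} + \frac{p{\left(-158 \right)}}{9717} = \frac{-2023 - 14810}{4 \cdot 134} + \frac{81}{9717} = \frac{-2023 - 14810}{536} + 81 \cdot \frac{1}{9717} = \left(-16833\right) \frac{1}{536} + \frac{27}{3239} = - \frac{16833}{536} + \frac{27}{3239} = - \frac{54507615}{1736104}$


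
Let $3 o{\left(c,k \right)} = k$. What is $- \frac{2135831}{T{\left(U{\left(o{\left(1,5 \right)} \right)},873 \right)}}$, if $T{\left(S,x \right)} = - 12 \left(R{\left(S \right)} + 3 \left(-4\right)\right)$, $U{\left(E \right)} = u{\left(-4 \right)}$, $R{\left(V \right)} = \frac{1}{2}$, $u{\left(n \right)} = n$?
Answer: $- \frac{2135831}{138} \approx -15477.0$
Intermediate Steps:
$o{\left(c,k \right)} = \frac{k}{3}$
$R{\left(V \right)} = \frac{1}{2}$
$U{\left(E \right)} = -4$
$T{\left(S,x \right)} = 138$ ($T{\left(S,x \right)} = - 12 \left(\frac{1}{2} + 3 \left(-4\right)\right) = - 12 \left(\frac{1}{2} - 12\right) = \left(-12\right) \left(- \frac{23}{2}\right) = 138$)
$- \frac{2135831}{T{\left(U{\left(o{\left(1,5 \right)} \right)},873 \right)}} = - \frac{2135831}{138}$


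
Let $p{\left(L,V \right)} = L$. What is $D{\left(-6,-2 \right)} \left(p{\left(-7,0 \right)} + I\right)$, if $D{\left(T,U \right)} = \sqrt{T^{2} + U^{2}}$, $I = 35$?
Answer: $56 \sqrt{10} \approx 177.09$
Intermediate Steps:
$D{\left(-6,-2 \right)} \left(p{\left(-7,0 \right)} + I\right) = \sqrt{\left(-6\right)^{2} + \left(-2\right)^{2}} \left(-7 + 35\right) = \sqrt{36 + 4} \cdot 28 = \sqrt{40} \cdot 28 = 2 \sqrt{10} \cdot 28 = 56 \sqrt{10}$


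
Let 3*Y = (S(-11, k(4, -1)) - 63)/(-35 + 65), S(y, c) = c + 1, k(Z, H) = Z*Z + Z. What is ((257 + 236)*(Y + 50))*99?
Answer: 12087867/5 ≈ 2.4176e+6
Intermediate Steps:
k(Z, H) = Z + Z² (k(Z, H) = Z² + Z = Z + Z²)
S(y, c) = 1 + c
Y = -7/15 (Y = (((1 + 4*(1 + 4)) - 63)/(-35 + 65))/3 = (((1 + 4*5) - 63)/30)/3 = (((1 + 20) - 63)*(1/30))/3 = ((21 - 63)*(1/30))/3 = (-42*1/30)/3 = (⅓)*(-7/5) = -7/15 ≈ -0.46667)
((257 + 236)*(Y + 50))*99 = ((257 + 236)*(-7/15 + 50))*99 = (493*(743/15))*99 = (366299/15)*99 = 12087867/5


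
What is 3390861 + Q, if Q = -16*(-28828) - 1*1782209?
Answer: 2069900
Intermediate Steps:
Q = -1320961 (Q = 461248 - 1782209 = -1320961)
3390861 + Q = 3390861 - 1320961 = 2069900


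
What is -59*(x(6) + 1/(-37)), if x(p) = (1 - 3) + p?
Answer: -8673/37 ≈ -234.41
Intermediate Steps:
x(p) = -2 + p
-59*(x(6) + 1/(-37)) = -59*((-2 + 6) + 1/(-37)) = -59*(4 - 1/37) = -59*147/37 = -8673/37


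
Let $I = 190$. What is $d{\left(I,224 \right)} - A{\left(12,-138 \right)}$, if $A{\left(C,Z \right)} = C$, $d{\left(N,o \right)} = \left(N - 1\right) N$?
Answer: $35898$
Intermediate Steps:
$d{\left(N,o \right)} = N \left(-1 + N\right)$ ($d{\left(N,o \right)} = \left(-1 + N\right) N = N \left(-1 + N\right)$)
$d{\left(I,224 \right)} - A{\left(12,-138 \right)} = 190 \left(-1 + 190\right) - 12 = 190 \cdot 189 - 12 = 35910 - 12 = 35898$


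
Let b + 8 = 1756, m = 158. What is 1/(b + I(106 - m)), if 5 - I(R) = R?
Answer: 1/1805 ≈ 0.00055402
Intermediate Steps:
I(R) = 5 - R
b = 1748 (b = -8 + 1756 = 1748)
1/(b + I(106 - m)) = 1/(1748 + (5 - (106 - 1*158))) = 1/(1748 + (5 - (106 - 158))) = 1/(1748 + (5 - 1*(-52))) = 1/(1748 + (5 + 52)) = 1/(1748 + 57) = 1/1805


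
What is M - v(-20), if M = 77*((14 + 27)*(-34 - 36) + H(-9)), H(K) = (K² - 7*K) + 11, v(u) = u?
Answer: -209035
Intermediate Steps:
H(K) = 11 + K² - 7*K
M = -209055 (M = 77*((14 + 27)*(-34 - 36) + (11 + (-9)² - 7*(-9))) = 77*(41*(-70) + (11 + 81 + 63)) = 77*(-2870 + 155) = 77*(-2715) = -209055)
M - v(-20) = -209055 - 1*(-20) = -209055 + 20 = -209035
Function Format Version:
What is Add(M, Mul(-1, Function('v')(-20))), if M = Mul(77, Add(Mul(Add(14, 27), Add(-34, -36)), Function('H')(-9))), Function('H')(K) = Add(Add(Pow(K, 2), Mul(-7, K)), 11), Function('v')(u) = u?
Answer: -209035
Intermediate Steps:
Function('H')(K) = Add(11, Pow(K, 2), Mul(-7, K))
M = -209055 (M = Mul(77, Add(Mul(Add(14, 27), Add(-34, -36)), Add(11, Pow(-9, 2), Mul(-7, -9)))) = Mul(77, Add(Mul(41, -70), Add(11, 81, 63))) = Mul(77, Add(-2870, 155)) = Mul(77, -2715) = -209055)
Add(M, Mul(-1, Function('v')(-20))) = Add(-209055, Mul(-1, -20)) = Add(-209055, 20) = -209035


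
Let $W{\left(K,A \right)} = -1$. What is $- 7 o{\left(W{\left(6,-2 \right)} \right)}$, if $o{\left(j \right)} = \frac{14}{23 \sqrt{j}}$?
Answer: $\frac{98 i}{23} \approx 4.2609 i$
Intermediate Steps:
$o{\left(j \right)} = \frac{14}{23 \sqrt{j}}$ ($o{\left(j \right)} = 14 \frac{1}{23 \sqrt{j}} = \frac{14}{23 \sqrt{j}}$)
$- 7 o{\left(W{\left(6,-2 \right)} \right)} = - 7 \frac{14}{23 i} = - 7 \frac{14 \left(- i\right)}{23} = - 7 \left(- \frac{14 i}{23}\right) = \frac{98 i}{23}$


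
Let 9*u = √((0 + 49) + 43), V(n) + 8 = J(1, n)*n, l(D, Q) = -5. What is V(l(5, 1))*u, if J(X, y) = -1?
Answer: -2*√23/3 ≈ -3.1972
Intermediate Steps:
V(n) = -8 - n
u = 2*√23/9 (u = √((0 + 49) + 43)/9 = √(49 + 43)/9 = √92/9 = (2*√23)/9 = 2*√23/9 ≈ 1.0657)
V(l(5, 1))*u = (-8 - 1*(-5))*(2*√23/9) = (-8 + 5)*(2*√23/9) = -2*√23/3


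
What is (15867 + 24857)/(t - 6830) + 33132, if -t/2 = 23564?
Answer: 893847866/26979 ≈ 33131.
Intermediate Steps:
t = -47128 (t = -2*23564 = -47128)
(15867 + 24857)/(t - 6830) + 33132 = (15867 + 24857)/(-47128 - 6830) + 33132 = 40724/(-53958) + 33132 = 40724*(-1/53958) + 33132 = -20362/26979 + 33132 = 893847866/26979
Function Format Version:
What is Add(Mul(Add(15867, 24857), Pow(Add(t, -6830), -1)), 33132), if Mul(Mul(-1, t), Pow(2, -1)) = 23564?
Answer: Rational(893847866, 26979) ≈ 33131.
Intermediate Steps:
t = -47128 (t = Mul(-2, 23564) = -47128)
Add(Mul(Add(15867, 24857), Pow(Add(t, -6830), -1)), 33132) = Add(Mul(Add(15867, 24857), Pow(Add(-47128, -6830), -1)), 33132) = Add(Mul(40724, Pow(-53958, -1)), 33132) = Add(Mul(40724, Rational(-1, 53958)), 33132) = Add(Rational(-20362, 26979), 33132) = Rational(893847866, 26979)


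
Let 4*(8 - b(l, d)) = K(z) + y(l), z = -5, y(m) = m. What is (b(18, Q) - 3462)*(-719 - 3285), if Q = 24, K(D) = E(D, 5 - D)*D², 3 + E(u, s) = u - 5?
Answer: 13522509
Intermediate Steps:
E(u, s) = -8 + u (E(u, s) = -3 + (u - 5) = -3 + (-5 + u) = -8 + u)
K(D) = D²*(-8 + D) (K(D) = (-8 + D)*D² = D²*(-8 + D))
b(l, d) = 357/4 - l/4 (b(l, d) = 8 - ((-5)²*(-8 - 5) + l)/4 = 8 - (25*(-13) + l)/4 = 8 - (-325 + l)/4 = 8 + (325/4 - l/4) = 357/4 - l/4)
(b(18, Q) - 3462)*(-719 - 3285) = ((357/4 - ¼*18) - 3462)*(-719 - 3285) = ((357/4 - 9/2) - 3462)*(-4004) = (339/4 - 3462)*(-4004) = -13509/4*(-4004) = 13522509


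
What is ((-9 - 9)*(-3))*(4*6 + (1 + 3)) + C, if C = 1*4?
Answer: 1516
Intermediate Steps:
C = 4
((-9 - 9)*(-3))*(4*6 + (1 + 3)) + C = ((-9 - 9)*(-3))*(4*6 + (1 + 3)) + 4 = (-18*(-3))*(24 + 4) + 4 = 54*28 + 4 = 1512 + 4 = 1516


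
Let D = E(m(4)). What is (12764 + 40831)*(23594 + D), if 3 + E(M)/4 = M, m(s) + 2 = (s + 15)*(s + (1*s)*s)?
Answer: 1344912930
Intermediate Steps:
m(s) = -2 + (15 + s)*(s + s**2) (m(s) = -2 + (s + 15)*(s + (1*s)*s) = -2 + (15 + s)*(s + s*s) = -2 + (15 + s)*(s + s**2))
E(M) = -12 + 4*M
D = 1500 (D = -12 + 4*(-2 + 4**3 + 15*4 + 16*4**2) = -12 + 4*(-2 + 64 + 60 + 16*16) = -12 + 4*(-2 + 64 + 60 + 256) = -12 + 4*378 = -12 + 1512 = 1500)
(12764 + 40831)*(23594 + D) = (12764 + 40831)*(23594 + 1500) = 53595*25094 = 1344912930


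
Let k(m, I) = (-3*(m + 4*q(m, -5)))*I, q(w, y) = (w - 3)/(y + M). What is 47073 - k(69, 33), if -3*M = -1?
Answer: 338124/7 ≈ 48303.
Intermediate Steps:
M = 1/3 (M = -1/3*(-1) = 1/3 ≈ 0.33333)
q(w, y) = (-3 + w)/(1/3 + y) (q(w, y) = (w - 3)/(y + 1/3) = (-3 + w)/(1/3 + y))
k(m, I) = I*(-54/7 - 3*m/7) (k(m, I) = (-3*(m + 4*(3*(-3 + m)/(1 + 3*(-5)))))*I = (-3*(m + 4*(3*(-3 + m)/(1 - 15))))*I = (-3*(m + 4*(3*(-3 + m)/(-14))))*I = (-3*(m + 4*(3*(-1/14)*(-3 + m))))*I = (-3*(m + 4*(9/14 - 3*m/14)))*I = (-3*(m + (18/7 - 6*m/7)))*I = (-3*(18/7 + m/7))*I = (-54/7 - 3*m/7)*I = I*(-54/7 - 3*m/7))
47073 - k(69, 33) = 47073 - (-3)*33*(18 + 69)/7 = 47073 - (-3)*33*87/7 = 47073 - 1*(-8613/7) = 47073 + 8613/7 = 338124/7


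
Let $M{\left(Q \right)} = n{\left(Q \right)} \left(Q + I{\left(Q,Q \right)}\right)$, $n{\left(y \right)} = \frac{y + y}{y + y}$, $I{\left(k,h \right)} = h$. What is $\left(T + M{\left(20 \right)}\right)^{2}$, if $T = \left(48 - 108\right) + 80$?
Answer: $3600$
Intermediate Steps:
$n{\left(y \right)} = 1$ ($n{\left(y \right)} = \frac{2 y}{2 y} = 2 y \frac{1}{2 y} = 1$)
$M{\left(Q \right)} = 2 Q$ ($M{\left(Q \right)} = 1 \left(Q + Q\right) = 1 \cdot 2 Q = 2 Q$)
$T = 20$ ($T = -60 + 80 = 20$)
$\left(T + M{\left(20 \right)}\right)^{2} = \left(20 + 2 \cdot 20\right)^{2} = \left(20 + 40\right)^{2} = 60^{2} = 3600$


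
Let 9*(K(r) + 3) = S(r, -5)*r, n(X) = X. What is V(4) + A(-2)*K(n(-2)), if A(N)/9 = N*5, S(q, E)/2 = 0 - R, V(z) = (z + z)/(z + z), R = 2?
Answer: 191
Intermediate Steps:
V(z) = 1 (V(z) = (2*z)/((2*z)) = (2*z)*(1/(2*z)) = 1)
S(q, E) = -4 (S(q, E) = 2*(0 - 1*2) = 2*(0 - 2) = 2*(-2) = -4)
A(N) = 45*N (A(N) = 9*(N*5) = 9*(5*N) = 45*N)
K(r) = -3 - 4*r/9 (K(r) = -3 + (-4*r)/9 = -3 - 4*r/9)
V(4) + A(-2)*K(n(-2)) = 1 + (45*(-2))*(-3 - 4/9*(-2)) = 1 - 90*(-3 + 8/9) = 1 - 90*(-19/9) = 1 + 190 = 191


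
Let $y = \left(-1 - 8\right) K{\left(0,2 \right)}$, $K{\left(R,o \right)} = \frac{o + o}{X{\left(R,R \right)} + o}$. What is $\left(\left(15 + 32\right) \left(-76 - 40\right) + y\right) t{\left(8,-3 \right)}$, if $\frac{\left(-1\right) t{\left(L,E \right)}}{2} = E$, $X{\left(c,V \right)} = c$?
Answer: $-32820$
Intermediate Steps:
$t{\left(L,E \right)} = - 2 E$
$K{\left(R,o \right)} = \frac{2 o}{R + o}$ ($K{\left(R,o \right)} = \frac{o + o}{R + o} = \frac{2 o}{R + o}$)
$y = -18$ ($y = \left(-1 - 8\right) 2 \cdot 2 \frac{1}{0 + 2} = - 9 \cdot 2 \cdot 2 \cdot \frac{1}{2} = \left(-9\right) 2 = -18$)
$\left(\left(15 + 32\right) \left(-76 - 40\right) + y\right) t{\left(8,-3 \right)} = \left(\left(15 + 32\right) \left(-76 - 40\right) - 18\right) \left(\left(-2\right) \left(-3\right)\right) = \left(47 \left(-116\right) - 18\right) 6 = \left(-5452 - 18\right) 6 = \left(-5470\right) 6 = -32820$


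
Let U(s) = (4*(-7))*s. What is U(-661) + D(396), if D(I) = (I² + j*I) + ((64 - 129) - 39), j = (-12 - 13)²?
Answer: 422720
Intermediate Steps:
U(s) = -28*s
j = 625 (j = (-25)² = 625)
D(I) = -104 + I² + 625*I (D(I) = (I² + 625*I) + ((64 - 129) - 39) = (I² + 625*I) + (-65 - 39) = (I² + 625*I) - 104 = -104 + I² + 625*I)
U(-661) + D(396) = -28*(-661) + (-104 + 396² + 625*396) = 18508 + (-104 + 156816 + 247500) = 18508 + 404212 = 422720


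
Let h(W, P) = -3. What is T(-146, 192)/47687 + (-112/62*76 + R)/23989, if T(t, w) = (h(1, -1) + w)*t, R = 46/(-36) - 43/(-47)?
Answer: -17532519878207/30001585256118 ≈ -0.58439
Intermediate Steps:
R = -307/846 (R = 46*(-1/36) - 43*(-1/47) = -23/18 + 43/47 = -307/846 ≈ -0.36288)
T(t, w) = t*(-3 + w) (T(t, w) = (-3 + w)*t = t*(-3 + w))
T(-146, 192)/47687 + (-112/62*76 + R)/23989 = -146*(-3 + 192)/47687 + (-112/62*76 - 307/846)/23989 = -146*189*(1/47687) + (-112*1/62*76 - 307/846)*(1/23989) = -27594*1/47687 + (-56/31*76 - 307/846)*(1/23989) = -27594/47687 + (-4256/31 - 307/846)*(1/23989) = -27594/47687 - 3610093/26226*1/23989 = -27594/47687 - 3610093/629135514 = -17532519878207/30001585256118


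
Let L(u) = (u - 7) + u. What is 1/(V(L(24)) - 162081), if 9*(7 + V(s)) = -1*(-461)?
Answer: -9/1458331 ≈ -6.1714e-6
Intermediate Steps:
L(u) = -7 + 2*u (L(u) = (-7 + u) + u = -7 + 2*u)
V(s) = 398/9 (V(s) = -7 + (-1*(-461))/9 = -7 + (1/9)*461 = -7 + 461/9 = 398/9)
1/(V(L(24)) - 162081) = 1/(398/9 - 162081) = 1/(-1458331/9) = -9/1458331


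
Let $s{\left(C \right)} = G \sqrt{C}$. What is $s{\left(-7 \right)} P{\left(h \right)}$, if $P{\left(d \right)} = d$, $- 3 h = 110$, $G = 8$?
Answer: $- \frac{880 i \sqrt{7}}{3} \approx - 776.09 i$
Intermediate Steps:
$h = - \frac{110}{3}$ ($h = \left(- \frac{1}{3}\right) 110 = - \frac{110}{3} \approx -36.667$)
$s{\left(C \right)} = 8 \sqrt{C}$
$s{\left(-7 \right)} P{\left(h \right)} = 8 \sqrt{-7} \left(- \frac{110}{3}\right) = 8 i \sqrt{7} \left(- \frac{110}{3}\right) = - \frac{880 i \sqrt{7}}{3}$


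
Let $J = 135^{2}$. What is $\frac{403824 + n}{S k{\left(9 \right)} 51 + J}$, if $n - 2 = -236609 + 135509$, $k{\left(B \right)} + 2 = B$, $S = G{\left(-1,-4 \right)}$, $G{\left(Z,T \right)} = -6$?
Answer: $\frac{302726}{16083} \approx 18.823$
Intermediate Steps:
$S = -6$
$k{\left(B \right)} = -2 + B$
$n = -101098$ ($n = 2 + \left(-236609 + 135509\right) = 2 - 101100 = -101098$)
$J = 18225$
$\frac{403824 + n}{S k{\left(9 \right)} 51 + J} = \frac{403824 - 101098}{- 6 \left(-2 + 9\right) 51 + 18225} = \frac{302726}{\left(-6\right) 7 \cdot 51 + 18225} = \frac{302726}{\left(-42\right) 51 + 18225} = \frac{302726}{-2142 + 18225} = \frac{302726}{16083}$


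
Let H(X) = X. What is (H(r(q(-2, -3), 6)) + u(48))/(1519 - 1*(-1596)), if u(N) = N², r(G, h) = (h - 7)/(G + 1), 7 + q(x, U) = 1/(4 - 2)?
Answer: 25346/34265 ≈ 0.73971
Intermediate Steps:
q(x, U) = -13/2 (q(x, U) = -7 + 1/(4 - 2) = -7 + 1/2 = -7 + ½ = -13/2)
r(G, h) = (-7 + h)/(1 + G)
(H(r(q(-2, -3), 6)) + u(48))/(1519 - 1*(-1596)) = ((-7 + 6)/(1 - 13/2) + 48²)/(1519 - 1*(-1596)) = (-1/(-11/2) + 2304)/(1519 + 1596) = (-2/11*(-1) + 2304)/3115 = (2/11 + 2304)*(1/3115) = (25346/11)*(1/3115) = 25346/34265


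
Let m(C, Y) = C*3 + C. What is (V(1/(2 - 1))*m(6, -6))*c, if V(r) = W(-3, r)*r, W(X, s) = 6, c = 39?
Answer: 5616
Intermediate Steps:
m(C, Y) = 4*C (m(C, Y) = 3*C + C = 4*C)
V(r) = 6*r
(V(1/(2 - 1))*m(6, -6))*c = ((6/(2 - 1))*(4*6))*39 = ((6/1)*24)*39 = ((6*1)*24)*39 = (6*24)*39 = 144*39 = 5616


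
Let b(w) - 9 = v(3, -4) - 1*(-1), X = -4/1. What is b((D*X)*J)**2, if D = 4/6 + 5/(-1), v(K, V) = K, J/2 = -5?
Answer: 169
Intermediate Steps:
J = -10 (J = 2*(-5) = -10)
X = -4 (X = -4*1 = -4)
D = -13/3 (D = 4*(1/6) + 5*(-1) = 2/3 - 5 = -13/3 ≈ -4.3333)
b(w) = 13 (b(w) = 9 + (3 - 1*(-1)) = 9 + (3 + 1) = 9 + 4 = 13)
b((D*X)*J)**2 = 13**2 = 169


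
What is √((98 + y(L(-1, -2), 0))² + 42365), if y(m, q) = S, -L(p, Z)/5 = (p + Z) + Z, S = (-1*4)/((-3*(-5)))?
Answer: √11681281/15 ≈ 227.85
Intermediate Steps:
S = -4/15 ≈ -0.26667
L(p, Z) = -10*Z - 5*p (L(p, Z) = -5*((p + Z) + Z) = -5*((Z + p) + Z) = -5*(p + 2*Z) = -10*Z - 5*p)
y(m, q) = -4/15
√((98 + y(L(-1, -2), 0))² + 42365) = √((98 - 4/15)² + 42365) = √((1466/15)² + 42365) = √(2149156/225 + 42365) = √(11681281/225) = √11681281/15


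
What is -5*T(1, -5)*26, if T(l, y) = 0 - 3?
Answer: 390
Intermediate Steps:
T(l, y) = -3
-5*T(1, -5)*26 = -5*(-3)*26 = 15*26 = 390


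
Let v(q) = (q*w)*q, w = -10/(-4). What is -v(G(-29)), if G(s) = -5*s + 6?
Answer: -114005/2 ≈ -57003.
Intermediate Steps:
w = 5/2 (w = -10*(-1/4) = 5/2 ≈ 2.5000)
G(s) = 6 - 5*s
v(q) = 5*q**2/2 (v(q) = (q*(5/2))*q = (5*q/2)*q = 5*q**2/2)
-v(G(-29)) = -5*(6 - 5*(-29))**2/2 = -5*(6 + 145)**2/2 = -5*151**2/2 = -5*22801/2 = -1*114005/2 = -114005/2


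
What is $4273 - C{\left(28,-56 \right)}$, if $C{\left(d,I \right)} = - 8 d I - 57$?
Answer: $-8214$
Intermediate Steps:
$C{\left(d,I \right)} = -57 - 8 I d$ ($C{\left(d,I \right)} = - 8 I d - 57 = -57 - 8 I d$)
$4273 - C{\left(28,-56 \right)} = 4273 - \left(-57 - \left(-448\right) 28\right) = 4273 - \left(-57 + 12544\right) = 4273 - 12487 = -8214$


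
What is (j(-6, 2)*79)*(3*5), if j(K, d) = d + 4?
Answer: 7110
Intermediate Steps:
j(K, d) = 4 + d
(j(-6, 2)*79)*(3*5) = ((4 + 2)*79)*(3*5) = (6*79)*15 = 474*15 = 7110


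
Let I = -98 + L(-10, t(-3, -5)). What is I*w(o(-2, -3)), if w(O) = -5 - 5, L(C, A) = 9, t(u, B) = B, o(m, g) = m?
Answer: 890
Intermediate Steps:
w(O) = -10
I = -89 (I = -98 + 9 = -89)
I*w(o(-2, -3)) = -89*(-10) = 890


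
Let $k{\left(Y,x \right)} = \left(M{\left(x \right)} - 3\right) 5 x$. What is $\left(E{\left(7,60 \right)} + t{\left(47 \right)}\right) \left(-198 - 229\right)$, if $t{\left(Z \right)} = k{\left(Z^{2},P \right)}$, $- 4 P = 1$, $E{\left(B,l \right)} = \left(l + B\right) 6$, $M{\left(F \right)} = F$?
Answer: $- \frac{2774219}{16} \approx -1.7339 \cdot 10^{5}$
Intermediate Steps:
$E{\left(B,l \right)} = 6 B + 6 l$ ($E{\left(B,l \right)} = \left(B + l\right) 6 = 6 B + 6 l$)
$P = - \frac{1}{4}$ ($P = \left(- \frac{1}{4}\right) 1 = - \frac{1}{4} \approx -0.25$)
$k{\left(Y,x \right)} = x \left(-15 + 5 x\right)$ ($k{\left(Y,x \right)} = \left(x - 3\right) 5 x = \left(-3 + x\right) 5 x = \left(-15 + 5 x\right) x = x \left(-15 + 5 x\right)$)
$t{\left(Z \right)} = \frac{65}{16}$ ($t{\left(Z \right)} = 5 \left(- \frac{1}{4}\right) \left(-3 - \frac{1}{4}\right) = 5 \left(- \frac{1}{4}\right) \left(- \frac{13}{4}\right) = \frac{65}{16}$)
$\left(E{\left(7,60 \right)} + t{\left(47 \right)}\right) \left(-198 - 229\right) = \left(\left(6 \cdot 7 + 6 \cdot 60\right) + \frac{65}{16}\right) \left(-198 - 229\right) = \left(\left(42 + 360\right) + \frac{65}{16}\right) \left(-427\right) = \left(402 + \frac{65}{16}\right) \left(-427\right) = \frac{6497}{16} \left(-427\right) = - \frac{2774219}{16}$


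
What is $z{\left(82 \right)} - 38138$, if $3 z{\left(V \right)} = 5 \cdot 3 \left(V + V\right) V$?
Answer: $29102$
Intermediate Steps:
$z{\left(V \right)} = 10 V^{2}$ ($z{\left(V \right)} = \frac{5 \cdot 3 \left(V + V\right) V}{3} = \frac{15 \cdot 2 V V}{3} = \frac{30 V V}{3} = \frac{30 V^{2}}{3} = 10 V^{2}$)
$z{\left(82 \right)} - 38138 = 10 \cdot 82^{2} - 38138 = 10 \cdot 6724 - 38138 = 67240 - 38138 = 29102$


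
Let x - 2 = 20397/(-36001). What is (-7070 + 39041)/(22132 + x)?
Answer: 383662657/265608579 ≈ 1.4445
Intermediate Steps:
x = 51605/36001 (x = 2 + 20397/(-36001) = 2 + 20397*(-1/36001) = 2 - 20397/36001 = 51605/36001 ≈ 1.4334)
(-7070 + 39041)/(22132 + x) = (-7070 + 39041)/(22132 + 51605/36001) = 31971/(796825737/36001) = 31971*(36001/796825737) = 383662657/265608579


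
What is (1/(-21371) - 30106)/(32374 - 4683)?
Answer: -643395327/591784361 ≈ -1.0872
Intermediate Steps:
(1/(-21371) - 30106)/(32374 - 4683) = (-1/21371 - 30106)/27691 = -643395327/21371*1/27691 = -643395327/591784361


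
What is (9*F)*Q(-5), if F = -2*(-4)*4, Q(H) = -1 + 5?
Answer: 1152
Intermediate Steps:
Q(H) = 4
F = 32 (F = 8*4 = 32)
(9*F)*Q(-5) = (9*32)*4 = 288*4 = 1152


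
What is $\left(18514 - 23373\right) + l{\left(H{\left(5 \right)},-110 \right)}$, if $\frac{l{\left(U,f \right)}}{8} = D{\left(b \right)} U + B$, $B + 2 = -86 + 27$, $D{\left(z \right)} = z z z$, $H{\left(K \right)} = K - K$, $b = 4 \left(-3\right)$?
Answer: $-5347$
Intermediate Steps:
$b = -12$
$H{\left(K \right)} = 0$
$D{\left(z \right)} = z^{3}$ ($D{\left(z \right)} = z^{2} z = z^{3}$)
$B = -61$ ($B = -2 + \left(-86 + 27\right) = -2 - 59 = -61$)
$l{\left(U,f \right)} = -488 - 13824 U$ ($l{\left(U,f \right)} = 8 \left(\left(-12\right)^{3} U - 61\right) = 8 \left(- 1728 U - 61\right) = 8 \left(-61 - 1728 U\right) = -488 - 13824 U$)
$\left(18514 - 23373\right) + l{\left(H{\left(5 \right)},-110 \right)} = \left(18514 - 23373\right) - 488 = \left(18514 - 23373\right) + \left(-488 + 0\right) = -4859 - 488 = -5347$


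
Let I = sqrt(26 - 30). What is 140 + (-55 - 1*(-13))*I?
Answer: 140 - 84*I ≈ 140.0 - 84.0*I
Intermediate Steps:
I = 2*I (I = sqrt(-4) = 2*I ≈ 2.0*I)
140 + (-55 - 1*(-13))*I = 140 + (-55 - 1*(-13))*(2*I) = 140 + (-55 + 13)*(2*I) = 140 - 84*I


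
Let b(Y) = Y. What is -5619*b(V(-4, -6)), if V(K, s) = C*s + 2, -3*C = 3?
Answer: -44952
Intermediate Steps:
C = -1 (C = -⅓*3 = -1)
V(K, s) = 2 - s (V(K, s) = -s + 2 = 2 - s)
-5619*b(V(-4, -6)) = -5619*(2 - 1*(-6)) = -5619*(2 + 6) = -5619*8 = -44952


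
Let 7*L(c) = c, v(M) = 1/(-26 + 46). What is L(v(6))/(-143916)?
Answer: -1/20148240 ≈ -4.9632e-8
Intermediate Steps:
v(M) = 1/20
L(c) = c/7
L(v(6))/(-143916) = ((⅐)*(1/20))/(-143916) = (1/140)*(-1/143916) = -1/20148240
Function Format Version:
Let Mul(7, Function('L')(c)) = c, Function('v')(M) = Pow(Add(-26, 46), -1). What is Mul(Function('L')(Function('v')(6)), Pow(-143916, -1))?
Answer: Rational(-1, 20148240) ≈ -4.9632e-8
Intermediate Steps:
Function('v')(M) = Rational(1, 20) (Function('v')(M) = Pow(20, -1) = Rational(1, 20))
Function('L')(c) = Mul(Rational(1, 7), c)
Mul(Function('L')(Function('v')(6)), Pow(-143916, -1)) = Mul(Mul(Rational(1, 7), Rational(1, 20)), Pow(-143916, -1)) = Mul(Rational(1, 140), Rational(-1, 143916)) = Rational(-1, 20148240)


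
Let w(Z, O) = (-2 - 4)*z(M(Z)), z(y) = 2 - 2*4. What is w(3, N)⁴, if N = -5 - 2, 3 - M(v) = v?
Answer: 1679616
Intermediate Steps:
M(v) = 3 - v
N = -7
z(y) = -6 (z(y) = 2 - 8 = -6)
w(Z, O) = 36 (w(Z, O) = (-2 - 4)*(-6) = -6*(-6) = 36)
w(3, N)⁴ = 36⁴ = 1679616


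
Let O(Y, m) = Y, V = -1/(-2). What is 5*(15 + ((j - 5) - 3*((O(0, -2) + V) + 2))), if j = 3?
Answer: 55/2 ≈ 27.500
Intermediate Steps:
V = ½ (V = -1*(-½) = ½ ≈ 0.50000)
5*(15 + ((j - 5) - 3*((O(0, -2) + V) + 2))) = 5*(15 + ((3 - 5) - 3*((0 + ½) + 2))) = 5*(15 + (-2 - 3*(½ + 2))) = 5*(15 + (-2 - 3*5/2)) = 5*(15 + (-2 - 15/2)) = 5*(15 - 19/2) = 5*(11/2) = 55/2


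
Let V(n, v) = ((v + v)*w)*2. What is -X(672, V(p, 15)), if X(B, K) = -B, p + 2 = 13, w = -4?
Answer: 672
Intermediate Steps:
p = 11 (p = -2 + 13 = 11)
V(n, v) = -16*v (V(n, v) = ((v + v)*(-4))*2 = ((2*v)*(-4))*2 = -8*v*2 = -16*v)
-X(672, V(p, 15)) = -(-1)*672 = -1*(-672) = 672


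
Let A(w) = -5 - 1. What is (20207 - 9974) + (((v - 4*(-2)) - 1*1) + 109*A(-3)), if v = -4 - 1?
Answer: 9581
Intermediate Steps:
v = -5
A(w) = -6
(20207 - 9974) + (((v - 4*(-2)) - 1*1) + 109*A(-3)) = (20207 - 9974) + (((-5 - 4*(-2)) - 1*1) + 109*(-6)) = 10233 + (((-5 + 8) - 1) - 654) = 10233 + ((3 - 1) - 654) = 10233 + (2 - 654) = 10233 - 652 = 9581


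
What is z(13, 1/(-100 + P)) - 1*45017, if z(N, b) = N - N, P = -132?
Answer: -45017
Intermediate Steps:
z(N, b) = 0
z(13, 1/(-100 + P)) - 1*45017 = 0 - 1*45017 = 0 - 45017 = -45017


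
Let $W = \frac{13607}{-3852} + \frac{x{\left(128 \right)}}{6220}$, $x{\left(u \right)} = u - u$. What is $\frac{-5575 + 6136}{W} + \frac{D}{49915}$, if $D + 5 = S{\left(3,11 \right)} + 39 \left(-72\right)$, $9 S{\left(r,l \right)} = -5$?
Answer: $- \frac{88284437534}{555703695} \approx -158.87$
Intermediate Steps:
$x{\left(u \right)} = 0$
$S{\left(r,l \right)} = - \frac{5}{9}$ ($S{\left(r,l \right)} = \frac{1}{9} \left(-5\right) = - \frac{5}{9}$)
$W = - \frac{13607}{3852}$ ($W = \frac{13607}{-3852} + \frac{0}{6220} = 13607 \left(- \frac{1}{3852}\right) + 0 \cdot \frac{1}{6220} = - \frac{13607}{3852} + 0 = - \frac{13607}{3852} \approx -3.5325$)
$D = - \frac{25322}{9}$ ($D = -5 + \left(- \frac{5}{9} + 39 \left(-72\right)\right) = -5 - \frac{25277}{9} = - \frac{25322}{9} \approx -2813.6$)
$\frac{-5575 + 6136}{W} + \frac{D}{49915} = \frac{-5575 + 6136}{- \frac{13607}{3852}} - \frac{25322}{9 \cdot 49915} = 561 \left(- \frac{3852}{13607}\right) - \frac{25322}{449235} = - \frac{196452}{1237} - \frac{25322}{449235} = - \frac{88284437534}{555703695}$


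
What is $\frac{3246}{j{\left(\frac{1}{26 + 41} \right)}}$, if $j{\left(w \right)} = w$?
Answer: $217482$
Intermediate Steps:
$\frac{3246}{j{\left(\frac{1}{26 + 41} \right)}} = \frac{3246}{\frac{1}{26 + 41}} = \frac{3246}{\frac{1}{67}} = 3246 \frac{1}{\frac{1}{67}} = 3246 \cdot 67 = 217482$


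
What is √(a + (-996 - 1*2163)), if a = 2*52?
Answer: I*√3055 ≈ 55.272*I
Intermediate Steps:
a = 104
√(a + (-996 - 1*2163)) = √(104 + (-996 - 1*2163)) = √(104 + (-996 - 2163)) = √(104 - 3159) = √(-3055) = I*√3055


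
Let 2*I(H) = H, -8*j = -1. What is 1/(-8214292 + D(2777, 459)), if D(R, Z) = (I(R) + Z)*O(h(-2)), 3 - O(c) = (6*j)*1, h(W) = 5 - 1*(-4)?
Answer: -8/65681081 ≈ -1.2180e-7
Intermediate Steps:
j = ⅛ (j = -⅛*(-1) = ⅛ ≈ 0.12500)
I(H) = H/2
h(W) = 9 (h(W) = 5 + 4 = 9)
O(c) = 9/4 (O(c) = 3 - 6*(⅛) = 3 - 3/4 = 3 - 1*¾ = 3 - ¾ = 9/4)
D(R, Z) = 9*Z/4 + 9*R/8 (D(R, Z) = (R/2 + Z)*(9/4) = (Z + R/2)*(9/4) = 9*Z/4 + 9*R/8)
1/(-8214292 + D(2777, 459)) = 1/(-8214292 + ((9/4)*459 + (9/8)*2777)) = 1/(-8214292 + (4131/4 + 24993/8)) = 1/(-8214292 + 33255/8) = 1/(-65681081/8) = -8/65681081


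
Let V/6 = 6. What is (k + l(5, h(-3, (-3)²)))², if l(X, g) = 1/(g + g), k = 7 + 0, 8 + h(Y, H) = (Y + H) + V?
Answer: 227529/4624 ≈ 49.206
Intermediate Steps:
V = 36 (V = 6*6 = 36)
h(Y, H) = 28 + H + Y (h(Y, H) = -8 + ((Y + H) + 36) = -8 + ((H + Y) + 36) = -8 + (36 + H + Y) = 28 + H + Y)
k = 7
l(X, g) = 1/(2*g)
(k + l(5, h(-3, (-3)²)))² = (7 + 1/(2*(28 + (-3)² - 3)))² = (7 + 1/(2*(28 + 9 - 3)))² = (7 + (½)/34)² = (7 + (½)*(1/34))² = (7 + 1/68)² = (477/68)² = 227529/4624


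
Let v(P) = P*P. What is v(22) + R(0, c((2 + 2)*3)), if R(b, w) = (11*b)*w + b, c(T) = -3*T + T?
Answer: 484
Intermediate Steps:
v(P) = P²
c(T) = -2*T
R(b, w) = b + 11*b*w (R(b, w) = 11*b*w + b = b + 11*b*w)
v(22) + R(0, c((2 + 2)*3)) = 22² + 0*(1 + 11*(-2*(2 + 2)*3)) = 484 + 0*(1 + 11*(-8*3)) = 484 + 0*(1 + 11*(-2*12)) = 484 + 0*(1 + 11*(-24)) = 484 + 0*(1 - 264) = 484 + 0*(-263) = 484 + 0 = 484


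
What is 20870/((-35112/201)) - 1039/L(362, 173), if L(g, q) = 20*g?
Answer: -1266972507/10592120 ≈ -119.61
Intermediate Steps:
20870/((-35112/201)) - 1039/L(362, 173) = 20870/((-35112/201)) - 1039/(20*362) = 20870/((-35112/201)) - 1039/7240 = 20870/((-66*532/201)) - 1039*1/7240 = 20870/(-11704/67) - 1039/7240 = 20870*(-67/11704) - 1039/7240 = -699145/5852 - 1039/7240 = -1266972507/10592120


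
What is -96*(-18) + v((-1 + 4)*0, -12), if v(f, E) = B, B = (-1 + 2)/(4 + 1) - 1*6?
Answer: 8611/5 ≈ 1722.2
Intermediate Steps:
B = -29/5 (B = 1/5 - 6 = 1*(⅕) - 6 = ⅕ - 6 = -29/5 ≈ -5.8000)
v(f, E) = -29/5
-96*(-18) + v((-1 + 4)*0, -12) = -96*(-18) - 29/5 = 1728 - 29/5 = 8611/5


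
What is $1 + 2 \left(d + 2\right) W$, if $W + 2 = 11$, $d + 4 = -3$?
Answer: $-89$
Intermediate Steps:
$d = -7$ ($d = -4 - 3 = -7$)
$W = 9$ ($W = -2 + 11 = 9$)
$1 + 2 \left(d + 2\right) W = 1 + 2 \left(-7 + 2\right) 9 = 1 + 2 \left(-5\right) 9 = 1 - 90 = -89$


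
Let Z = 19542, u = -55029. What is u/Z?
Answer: -18343/6514 ≈ -2.8159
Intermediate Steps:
u/Z = -55029/19542 = -55029*1/19542 = -18343/6514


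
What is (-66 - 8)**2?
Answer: 5476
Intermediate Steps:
(-66 - 8)**2 = (-74)**2 = 5476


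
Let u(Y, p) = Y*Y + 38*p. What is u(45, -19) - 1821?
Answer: -518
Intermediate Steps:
u(Y, p) = Y**2 + 38*p
u(45, -19) - 1821 = (45**2 + 38*(-19)) - 1821 = (2025 - 722) - 1821 = 1303 - 1821 = -518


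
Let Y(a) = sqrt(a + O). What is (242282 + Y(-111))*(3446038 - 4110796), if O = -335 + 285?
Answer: -161058897756 - 664758*I*sqrt(161) ≈ -1.6106e+11 - 8.4348e+6*I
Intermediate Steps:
O = -50
Y(a) = sqrt(-50 + a) (Y(a) = sqrt(a - 50) = sqrt(-50 + a))
(242282 + Y(-111))*(3446038 - 4110796) = (242282 + sqrt(-50 - 111))*(3446038 - 4110796) = (242282 + sqrt(-161))*(-664758) = (242282 + I*sqrt(161))*(-664758) = -161058897756 - 664758*I*sqrt(161)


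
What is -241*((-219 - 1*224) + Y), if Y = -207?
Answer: 156650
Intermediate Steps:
-241*((-219 - 1*224) + Y) = -241*((-219 - 1*224) - 207) = -241*((-219 - 224) - 207) = -241*(-443 - 207) = -241*(-650) = 156650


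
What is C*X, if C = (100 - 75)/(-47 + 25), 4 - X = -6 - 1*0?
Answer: -125/11 ≈ -11.364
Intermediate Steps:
X = 10 (X = 4 - (-6 - 1*0) = 4 - (-6 + 0) = 4 - 1*(-6) = 4 + 6 = 10)
C = -25/22 (C = 25/(-22) = 25*(-1/22) = -25/22 ≈ -1.1364)
C*X = -25/22*10 = -125/11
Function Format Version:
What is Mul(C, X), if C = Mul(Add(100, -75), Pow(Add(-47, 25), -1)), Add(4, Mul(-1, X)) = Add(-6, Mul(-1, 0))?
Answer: Rational(-125, 11) ≈ -11.364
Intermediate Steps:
X = 10 (X = Add(4, Mul(-1, Add(-6, Mul(-1, 0)))) = Add(4, Mul(-1, Add(-6, 0))) = Add(4, Mul(-1, -6)) = Add(4, 6) = 10)
C = Rational(-25, 22) (C = Mul(25, Pow(-22, -1)) = Mul(25, Rational(-1, 22)) = Rational(-25, 22) ≈ -1.1364)
Mul(C, X) = Mul(Rational(-25, 22), 10) = Rational(-125, 11)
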